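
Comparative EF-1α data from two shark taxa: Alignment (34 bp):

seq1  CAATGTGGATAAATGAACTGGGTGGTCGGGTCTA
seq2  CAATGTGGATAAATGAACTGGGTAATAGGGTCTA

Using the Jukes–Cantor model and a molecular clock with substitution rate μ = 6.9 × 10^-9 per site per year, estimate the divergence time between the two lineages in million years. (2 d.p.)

6.80

The sequences differ at 3 of 34 sites (24, 25, 27), so p = 3/34 ≈ 0.088235.
d = −(3/4) ln(1 − 4p/3) = −0.75 ln(1 − 0.117647) = −0.75 ln(0.882353)
  = −0.75 × (-0.125163) = 0.093872 substitutions/site.
Under a molecular clock d = 2μt, so t = d/(2μ) = 0.093872 / (2 × 6.9 × 10^-9) = 6.80 million years.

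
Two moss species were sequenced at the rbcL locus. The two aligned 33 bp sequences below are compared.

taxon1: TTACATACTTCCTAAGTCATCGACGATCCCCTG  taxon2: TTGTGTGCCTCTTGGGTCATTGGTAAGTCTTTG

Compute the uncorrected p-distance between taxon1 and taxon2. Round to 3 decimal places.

The sequences differ at 16 of 33 positions.
p = 16/33 = 0.484848… ≈ 0.485 (to 3 d.p.).

0.485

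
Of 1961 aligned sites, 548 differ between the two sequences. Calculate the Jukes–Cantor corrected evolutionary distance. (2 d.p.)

0.35

p = 548/1961 ≈ 0.279449.
d = −(3/4) ln(1 − 4p/3) = −0.75 ln(1 − 0.372599) = −0.75 ln(0.627401)
  = −0.75 × (-0.466169) = 0.349627 substitutions/site.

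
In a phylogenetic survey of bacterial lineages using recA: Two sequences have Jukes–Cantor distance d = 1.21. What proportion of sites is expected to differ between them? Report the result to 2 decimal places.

0.60

p = (3/4)(1 − e^(−4d/3)) = 0.75 × (1 − e^(-1.613333)) = 0.75 × (1 − 0.199222) = 0.600584.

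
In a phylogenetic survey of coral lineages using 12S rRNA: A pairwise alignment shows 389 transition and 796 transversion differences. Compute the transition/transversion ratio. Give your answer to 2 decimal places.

0.49

R = 389/796 = 0.488693… ≈ 0.49 (to 2 d.p.).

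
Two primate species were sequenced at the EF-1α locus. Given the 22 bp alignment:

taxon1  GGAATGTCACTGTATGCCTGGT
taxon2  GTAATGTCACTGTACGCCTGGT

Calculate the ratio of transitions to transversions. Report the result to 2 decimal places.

1.00

Transitions are A↔G and C↔T; transversions are all other mismatches.
Transitions: 1. Transversions: 1.
R = 1/1 = 1.00.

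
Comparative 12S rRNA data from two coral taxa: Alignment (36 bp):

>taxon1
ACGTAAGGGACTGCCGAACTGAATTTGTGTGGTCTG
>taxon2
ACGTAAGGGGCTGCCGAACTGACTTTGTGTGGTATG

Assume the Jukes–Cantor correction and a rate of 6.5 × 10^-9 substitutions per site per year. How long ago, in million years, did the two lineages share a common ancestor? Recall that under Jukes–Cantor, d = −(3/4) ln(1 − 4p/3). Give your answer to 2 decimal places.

The sequences differ at 3 of 36 sites (10, 23, 34), so p = 3/36 ≈ 0.083333.
d = −(3/4) ln(1 − 4p/3) = −0.75 ln(1 − 0.111111) = −0.75 ln(0.888889)
  = −0.75 × (-0.117783) = 0.088337 substitutions/site.
Under a molecular clock d = 2μt, so t = d/(2μ) = 0.088337 / (2 × 6.5 × 10^-9) = 6.80 million years.

6.80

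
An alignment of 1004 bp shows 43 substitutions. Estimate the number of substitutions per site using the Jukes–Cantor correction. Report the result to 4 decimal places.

0.0441

p = 43/1004 ≈ 0.042829.
d = −(3/4) ln(1 − 4p/3) = −0.75 ln(1 − 0.057105) = −0.75 ln(0.942895)
  = −0.75 × (-0.058800) = 0.044100 substitutions/site.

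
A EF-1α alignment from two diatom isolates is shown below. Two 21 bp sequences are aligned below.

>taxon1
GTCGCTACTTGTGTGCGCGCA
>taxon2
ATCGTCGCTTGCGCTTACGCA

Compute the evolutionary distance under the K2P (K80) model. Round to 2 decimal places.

Of 21 sites, 8 differences are transitions and 1 are transversions, so P = 8/21 ≈ 0.380952 and Q = 1/21 ≈ 0.047619.
Under the Kimura two-parameter model, d = −½ ln(1 − 2P − Q) − ¼ ln(1 − 2Q).
1 − 2P − Q = 0.190477, giving −½ ln(0.190477) = 0.829112.
1 − 2Q = 0.904762, giving −¼ ln(0.904762) = 0.025021.
d = 0.829112 + 0.025021 = 0.854133.

0.85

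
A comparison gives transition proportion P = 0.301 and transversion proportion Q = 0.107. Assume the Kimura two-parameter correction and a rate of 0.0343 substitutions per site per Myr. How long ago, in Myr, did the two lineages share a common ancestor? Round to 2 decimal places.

Under the Kimura two-parameter model, d = −½ ln(1 − 2P − Q) − ¼ ln(1 − 2Q).
1 − 2P − Q = 0.291, giving −½ ln(0.291) = 0.617216.
1 − 2Q = 0.786, giving −¼ ln(0.786) = 0.060200.
d = 0.617216 + 0.060200 = 0.677416.
Under a molecular clock d = 2μt, so t = d/(2μ) = 0.677416 / (2 × 0.0343) = 9.87 Myr.

9.87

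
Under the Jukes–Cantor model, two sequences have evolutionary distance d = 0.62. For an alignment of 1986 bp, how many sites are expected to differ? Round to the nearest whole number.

Invert JC69: p = (3/4)(1 − e^(−4d/3)) = 0.75 × (1 − e^(-0.826667)) = 0.75 × (1 − 0.437505) = 0.421871.
Expected differing sites = pL ≈ 0.421871 × 1986 = 837.835806 ≈ 838.

838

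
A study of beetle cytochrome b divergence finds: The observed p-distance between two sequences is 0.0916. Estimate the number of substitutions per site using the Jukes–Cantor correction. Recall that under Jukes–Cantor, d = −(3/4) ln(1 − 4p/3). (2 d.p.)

d = −(3/4) ln(1 − 4p/3) = −0.75 ln(1 − 0.122133) = −0.75 ln(0.877867)
  = −0.75 × (-0.130260) = 0.097695 substitutions/site.

0.10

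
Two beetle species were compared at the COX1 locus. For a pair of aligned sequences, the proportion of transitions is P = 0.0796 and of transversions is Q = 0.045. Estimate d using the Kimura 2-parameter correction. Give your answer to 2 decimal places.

Under the Kimura two-parameter model, d = −½ ln(1 − 2P − Q) − ¼ ln(1 − 2Q).
1 − 2P − Q = 0.7958, giving −½ ln(0.7958) = 0.114204.
1 − 2Q = 0.91, giving −¼ ln(0.91) = 0.023578.
d = 0.114204 + 0.023578 = 0.137782.

0.14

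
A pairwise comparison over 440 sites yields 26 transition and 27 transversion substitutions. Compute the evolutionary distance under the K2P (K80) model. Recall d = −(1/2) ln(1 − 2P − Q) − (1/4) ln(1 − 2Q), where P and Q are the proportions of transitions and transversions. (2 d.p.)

P = 26/440 ≈ 0.059091 and Q = 27/440 ≈ 0.061364.
Under the Kimura two-parameter model, d = −½ ln(1 − 2P − Q) − ¼ ln(1 − 2Q).
1 − 2P − Q = 0.820454, giving −½ ln(0.820454) = 0.098949.
1 − 2Q = 0.877272, giving −¼ ln(0.877272) = 0.032735.
d = 0.098949 + 0.032735 = 0.131684.

0.13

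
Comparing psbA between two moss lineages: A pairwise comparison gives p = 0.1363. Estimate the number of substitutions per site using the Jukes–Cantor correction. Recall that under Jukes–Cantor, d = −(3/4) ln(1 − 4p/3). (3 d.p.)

0.150

d = −(3/4) ln(1 − 4p/3) = −0.75 ln(1 − 0.181733) = −0.75 ln(0.818267)
  = −0.75 × (-0.200567) = 0.150425 substitutions/site.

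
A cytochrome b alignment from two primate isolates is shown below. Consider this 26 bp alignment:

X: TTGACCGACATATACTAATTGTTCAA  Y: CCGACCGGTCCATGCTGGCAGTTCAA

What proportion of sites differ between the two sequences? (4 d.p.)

0.4231

The sequences differ at 11 of 26 positions.
p = 11/26 = 0.423076… ≈ 0.4231 (to 4 d.p.).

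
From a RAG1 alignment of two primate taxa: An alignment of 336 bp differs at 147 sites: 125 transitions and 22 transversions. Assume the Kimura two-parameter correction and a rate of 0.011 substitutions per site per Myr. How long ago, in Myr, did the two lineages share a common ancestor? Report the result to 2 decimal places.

P = 125/336 ≈ 0.372024 and Q = 22/336 ≈ 0.065476.
Under the Kimura two-parameter model, d = −½ ln(1 − 2P − Q) − ¼ ln(1 − 2Q).
1 − 2P − Q = 0.190476, giving −½ ln(0.190476) = 0.829115.
1 − 2Q = 0.869048, giving −¼ ln(0.869048) = 0.035089.
d = 0.829115 + 0.035089 = 0.864204.
Under a molecular clock d = 2μt, so t = d/(2μ) = 0.864204 / (2 × 0.011) = 39.28 Myr.

39.28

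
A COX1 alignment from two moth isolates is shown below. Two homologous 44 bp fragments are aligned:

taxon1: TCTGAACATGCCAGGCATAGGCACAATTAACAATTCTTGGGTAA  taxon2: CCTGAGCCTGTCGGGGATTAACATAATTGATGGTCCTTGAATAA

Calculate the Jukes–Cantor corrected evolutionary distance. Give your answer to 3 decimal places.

The sequences differ at 17 of 44 sites, so p = 17/44 ≈ 0.386364.
d = −(3/4) ln(1 − 4p/3) = −0.75 ln(1 − 0.515152) = −0.75 ln(0.484848)
  = −0.75 × (-0.723920) = 0.542940 substitutions/site.

0.543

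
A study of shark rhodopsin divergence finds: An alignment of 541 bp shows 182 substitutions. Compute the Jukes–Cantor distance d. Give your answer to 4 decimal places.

0.4464

p = 182/541 ≈ 0.336414.
d = −(3/4) ln(1 − 4p/3) = −0.75 ln(1 − 0.448552) = −0.75 ln(0.551448)
  = −0.75 × (-0.595208) = 0.446406 substitutions/site.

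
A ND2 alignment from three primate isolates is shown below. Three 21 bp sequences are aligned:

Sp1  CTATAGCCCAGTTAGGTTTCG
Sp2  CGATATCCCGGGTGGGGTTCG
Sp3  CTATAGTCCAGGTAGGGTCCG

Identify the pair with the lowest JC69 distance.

Sp1 and Sp3

Sp1–Sp2: 6/21 differ, p = 0.286, d = 0.360.
Sp1–Sp3: 4/21 differ, p = 0.190, d = 0.220.
Sp2–Sp3: 6/21 differ, p = 0.286, d = 0.360.
The smallest distance is between Sp1 and Sp3.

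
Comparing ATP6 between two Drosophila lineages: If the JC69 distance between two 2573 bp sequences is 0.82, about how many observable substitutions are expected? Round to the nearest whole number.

Invert JC69: p = (3/4)(1 − e^(−4d/3)) = 0.75 × (1 − e^(-1.093333)) = 0.75 × (1 − 0.335098) = 0.498677.
Expected differing sites = pL ≈ 0.498677 × 2573 = 1283.095921 ≈ 1283.

1283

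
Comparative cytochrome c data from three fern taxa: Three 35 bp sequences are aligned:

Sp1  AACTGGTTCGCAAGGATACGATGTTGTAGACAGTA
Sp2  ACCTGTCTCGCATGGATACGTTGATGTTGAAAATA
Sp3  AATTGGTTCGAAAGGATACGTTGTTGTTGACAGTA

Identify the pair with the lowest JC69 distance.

Sp1–Sp2: 9/35 differ, p = 0.257, d = 0.315.
Sp1–Sp3: 4/35 differ, p = 0.114, d = 0.124.
Sp2–Sp3: 9/35 differ, p = 0.257, d = 0.315.
The smallest distance is between Sp1 and Sp3.

Sp1 and Sp3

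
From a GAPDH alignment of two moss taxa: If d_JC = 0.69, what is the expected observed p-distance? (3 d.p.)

0.451

p = (3/4)(1 − e^(−4d/3)) = 0.75 × (1 − e^(-0.92)) = 0.75 × (1 − 0.398519) = 0.451111.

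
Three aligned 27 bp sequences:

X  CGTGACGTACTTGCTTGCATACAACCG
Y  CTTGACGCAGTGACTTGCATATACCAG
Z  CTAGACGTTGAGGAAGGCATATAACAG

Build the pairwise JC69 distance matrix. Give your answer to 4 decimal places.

X–Y: 8/27 sites differ → p ≈ 0.296296, d = −0.75 ln(1 − 0.395061) = 0.376971 ≈ 0.3770.
X–Z: 11/27 sites differ → p ≈ 0.407407, d = −0.75 ln(1 − 0.543209) = 0.587647 ≈ 0.5876.
Y–Z: 9/27 sites differ → p ≈ 0.333333, d = −0.75 ln(1 − 0.444444) = 0.440839 ≈ 0.4408.

d(X,Y) = 0.3770, d(X,Z) = 0.5876, d(Y,Z) = 0.4408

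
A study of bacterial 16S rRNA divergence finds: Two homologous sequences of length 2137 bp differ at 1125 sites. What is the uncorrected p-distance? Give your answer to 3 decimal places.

p = 1125/2137 = 0.526438… ≈ 0.526 (to 3 d.p.).

0.526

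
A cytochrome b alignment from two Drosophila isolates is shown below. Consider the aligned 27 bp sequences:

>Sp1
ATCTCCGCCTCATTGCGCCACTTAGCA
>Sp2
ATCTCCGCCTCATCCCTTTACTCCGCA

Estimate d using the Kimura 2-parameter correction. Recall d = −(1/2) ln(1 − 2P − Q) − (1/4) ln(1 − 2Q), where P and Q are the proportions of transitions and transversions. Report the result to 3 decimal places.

Of 27 sites, 4 differences are transitions and 3 are transversions, so P = 4/27 ≈ 0.148148 and Q = 3/27 ≈ 0.111111.
Under the Kimura two-parameter model, d = −½ ln(1 − 2P − Q) − ¼ ln(1 − 2Q).
1 − 2P − Q = 0.592593, giving −½ ln(0.592593) = 0.261624.
1 − 2Q = 0.777778, giving −¼ ln(0.777778) = 0.062829.
d = 0.261624 + 0.062829 = 0.324453.

0.324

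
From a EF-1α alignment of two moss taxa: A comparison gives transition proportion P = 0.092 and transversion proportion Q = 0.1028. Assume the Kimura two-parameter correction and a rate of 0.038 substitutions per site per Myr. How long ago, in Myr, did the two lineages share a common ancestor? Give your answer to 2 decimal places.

Under the Kimura two-parameter model, d = −½ ln(1 − 2P − Q) − ¼ ln(1 − 2Q).
1 − 2P − Q = 0.7132, giving −½ ln(0.7132) = 0.168997.
1 − 2Q = 0.7944, giving −¼ ln(0.7944) = 0.057542.
d = 0.168997 + 0.057542 = 0.226539.
Under a molecular clock d = 2μt, so t = d/(2μ) = 0.226539 / (2 × 0.038) = 2.98 Myr.

2.98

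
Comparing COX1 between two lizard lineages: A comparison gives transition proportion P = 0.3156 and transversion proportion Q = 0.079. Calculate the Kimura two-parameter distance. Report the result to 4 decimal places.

0.6623

Under the Kimura two-parameter model, d = −½ ln(1 − 2P − Q) − ¼ ln(1 − 2Q).
1 − 2P − Q = 0.2898, giving −½ ln(0.2898) = 0.619282.
1 − 2Q = 0.842, giving −¼ ln(0.842) = 0.042994.
d = 0.619282 + 0.042994 = 0.662276.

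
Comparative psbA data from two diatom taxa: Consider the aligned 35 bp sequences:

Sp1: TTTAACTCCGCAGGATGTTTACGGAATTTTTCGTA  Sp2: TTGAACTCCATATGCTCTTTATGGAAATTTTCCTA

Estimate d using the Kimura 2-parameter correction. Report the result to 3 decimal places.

0.315

Of 35 sites, 3 differences are transitions and 6 are transversions, so P = 3/35 ≈ 0.085714 and Q = 6/35 ≈ 0.171429.
Under the Kimura two-parameter model, d = −½ ln(1 − 2P − Q) − ¼ ln(1 − 2Q).
1 − 2P − Q = 0.657143, giving −½ ln(0.657143) = 0.209927.
1 − 2Q = 0.657142, giving −¼ ln(0.657142) = 0.104964.
d = 0.209927 + 0.104964 = 0.314891.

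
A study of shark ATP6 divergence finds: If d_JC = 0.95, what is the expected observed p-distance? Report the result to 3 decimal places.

0.539

p = (3/4)(1 − e^(−4d/3)) = 0.75 × (1 − e^(-1.266667)) = 0.75 × (1 − 0.281769) = 0.538673.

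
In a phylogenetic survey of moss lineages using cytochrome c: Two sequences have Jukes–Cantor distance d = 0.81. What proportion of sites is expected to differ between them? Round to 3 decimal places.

0.495

p = (3/4)(1 − e^(−4d/3)) = 0.75 × (1 − e^(-1.08)) = 0.75 × (1 − 0.339596) = 0.495303.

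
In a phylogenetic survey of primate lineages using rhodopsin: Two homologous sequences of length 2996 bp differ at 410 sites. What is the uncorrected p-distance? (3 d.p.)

0.137

p = 410/2996 = 0.136849… ≈ 0.137 (to 3 d.p.).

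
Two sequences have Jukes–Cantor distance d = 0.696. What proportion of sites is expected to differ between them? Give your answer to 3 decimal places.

p = (3/4)(1 − e^(−4d/3)) = 0.75 × (1 − e^(-0.928)) = 0.75 × (1 − 0.395344) = 0.453492.

0.453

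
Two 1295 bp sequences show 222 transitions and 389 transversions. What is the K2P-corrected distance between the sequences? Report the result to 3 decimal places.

0.745

P = 222/1295 ≈ 0.171429 and Q = 389/1295 ≈ 0.300386.
Under the Kimura two-parameter model, d = −½ ln(1 − 2P − Q) − ¼ ln(1 − 2Q).
1 − 2P − Q = 0.356756, giving −½ ln(0.356756) = 0.515352.
1 − 2Q = 0.399228, giving −¼ ln(0.399228) = 0.229556.
d = 0.515352 + 0.229556 = 0.744908.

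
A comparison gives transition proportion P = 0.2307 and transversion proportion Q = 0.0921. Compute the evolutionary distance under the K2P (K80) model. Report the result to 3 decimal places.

0.454

Under the Kimura two-parameter model, d = −½ ln(1 − 2P − Q) − ¼ ln(1 − 2Q).
1 − 2P − Q = 0.4465, giving −½ ln(0.4465) = 0.403158.
1 − 2Q = 0.8158, giving −¼ ln(0.8158) = 0.050897.
d = 0.403158 + 0.050897 = 0.454055.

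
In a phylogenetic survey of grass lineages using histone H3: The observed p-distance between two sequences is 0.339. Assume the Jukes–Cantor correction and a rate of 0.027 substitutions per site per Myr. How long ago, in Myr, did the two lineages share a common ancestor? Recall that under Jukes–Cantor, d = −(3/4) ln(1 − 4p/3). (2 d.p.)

d = −(3/4) ln(1 − 4p/3) = −0.75 ln(1 − 0.452) = −0.75 ln(0.548)
  = −0.75 × (-0.601480) = 0.451110 substitutions/site.
Under a molecular clock d = 2μt, so t = d/(2μ) = 0.451110 / (2 × 0.027) = 8.35 Myr.

8.35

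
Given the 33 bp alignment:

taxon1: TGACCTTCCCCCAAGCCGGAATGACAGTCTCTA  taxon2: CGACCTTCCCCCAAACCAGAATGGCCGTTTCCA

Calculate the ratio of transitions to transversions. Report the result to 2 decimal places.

6.00

Transitions are A↔G and C↔T; transversions are all other mismatches.
Transitions: 6. Transversions: 1.
R = 6/1 = 6.00.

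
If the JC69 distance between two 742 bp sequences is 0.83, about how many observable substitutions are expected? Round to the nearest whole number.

Invert JC69: p = (3/4)(1 − e^(−4d/3)) = 0.75 × (1 − e^(-1.106667)) = 0.75 × (1 − 0.330659) = 0.502006.
Expected differing sites = pL ≈ 0.502006 × 742 = 372.488452 ≈ 372.

372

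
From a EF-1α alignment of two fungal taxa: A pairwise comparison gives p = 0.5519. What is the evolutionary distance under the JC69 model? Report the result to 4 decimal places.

d = −(3/4) ln(1 − 4p/3) = −0.75 ln(1 − 0.735867) = −0.75 ln(0.264133)
  = −0.75 × (-1.331303) = 0.998477 substitutions/site.

0.9985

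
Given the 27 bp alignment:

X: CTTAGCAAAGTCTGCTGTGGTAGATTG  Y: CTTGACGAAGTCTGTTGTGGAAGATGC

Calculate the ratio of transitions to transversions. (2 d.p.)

Transitions are A↔G and C↔T; transversions are all other mismatches.
Transitions: 4. Transversions: 3.
R = 4/3 = 1.333333… ≈ 1.33 (to 2 d.p.).

1.33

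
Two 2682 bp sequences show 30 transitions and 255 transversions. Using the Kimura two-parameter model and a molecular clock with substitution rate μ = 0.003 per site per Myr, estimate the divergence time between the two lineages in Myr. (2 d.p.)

19.20

P = 30/2682 ≈ 0.011186 and Q = 255/2682 ≈ 0.095078.
Under the Kimura two-parameter model, d = −½ ln(1 − 2P − Q) − ¼ ln(1 − 2Q).
1 − 2P − Q = 0.88255, giving −½ ln(0.88255) = 0.062470.
1 − 2Q = 0.809844, giving −¼ ln(0.809844) = 0.052728.
d = 0.062470 + 0.052728 = 0.115198.
Under a molecular clock d = 2μt, so t = d/(2μ) = 0.115198 / (2 × 0.003) = 19.20 Myr.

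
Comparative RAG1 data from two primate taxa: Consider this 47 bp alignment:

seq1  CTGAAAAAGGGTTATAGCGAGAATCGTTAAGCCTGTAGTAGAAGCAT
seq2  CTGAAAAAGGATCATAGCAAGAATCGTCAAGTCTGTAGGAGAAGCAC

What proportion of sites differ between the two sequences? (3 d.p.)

The sequences differ at 7 of 47 positions (sites 11, 13, 19, 28, 32, 39, 47).
p = 7/47 = 0.148936… ≈ 0.149 (to 3 d.p.).

0.149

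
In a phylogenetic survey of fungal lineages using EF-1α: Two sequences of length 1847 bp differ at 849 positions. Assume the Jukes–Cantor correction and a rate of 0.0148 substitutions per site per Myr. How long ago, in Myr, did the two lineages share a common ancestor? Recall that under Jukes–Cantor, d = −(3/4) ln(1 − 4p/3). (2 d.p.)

p = 849/1847 ≈ 0.459664.
d = −(3/4) ln(1 − 4p/3) = −0.75 ln(1 − 0.612885) = −0.75 ln(0.387115)
  = −0.75 × (-0.949033) = 0.711775 substitutions/site.
Under a molecular clock d = 2μt, so t = d/(2μ) = 0.711775 / (2 × 0.0148) = 24.05 Myr.

24.05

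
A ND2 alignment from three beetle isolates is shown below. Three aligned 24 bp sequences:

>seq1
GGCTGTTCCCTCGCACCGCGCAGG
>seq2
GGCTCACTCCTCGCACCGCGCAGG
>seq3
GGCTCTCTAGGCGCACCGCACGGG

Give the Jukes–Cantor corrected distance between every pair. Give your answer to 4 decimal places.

d(seq1,seq2) = 0.1885, d(seq1,seq3) = 0.4408, d(seq2,seq3) = 0.3041

seq1–seq2: 4/24 sites differ → p ≈ 0.166667, d = −0.75 ln(1 − 0.222223) = 0.188487 ≈ 0.1885.
seq1–seq3: 8/24 sites differ → p ≈ 0.333333, d = −0.75 ln(1 − 0.444444) = 0.440839 ≈ 0.4408.
seq2–seq3: 6/24 sites differ → p = 0.25, d = −0.75 ln(1 − 0.333333) = 0.304098 ≈ 0.3041.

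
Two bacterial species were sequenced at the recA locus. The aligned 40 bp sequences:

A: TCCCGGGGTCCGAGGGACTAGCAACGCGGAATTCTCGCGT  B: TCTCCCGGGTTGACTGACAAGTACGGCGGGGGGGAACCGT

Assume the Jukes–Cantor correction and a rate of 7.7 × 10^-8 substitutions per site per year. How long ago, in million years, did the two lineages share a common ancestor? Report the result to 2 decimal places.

The sequences differ at 20 of 40 sites, so p = 20/40 = 0.5.
d = −(3/4) ln(1 − 4p/3) = −0.75 ln(1 − 0.666667) = −0.75 ln(0.333333)
  = −0.75 × (-1.098613) = 0.823960 substitutions/site.
Under a molecular clock d = 2μt, so t = d/(2μ) = 0.823960 / (2 × 7.7 × 10^-8) = 5.35 million years.

5.35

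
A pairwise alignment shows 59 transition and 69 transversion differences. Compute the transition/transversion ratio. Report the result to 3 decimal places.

0.855

R = 59/69 = 0.855072… ≈ 0.855 (to 3 d.p.).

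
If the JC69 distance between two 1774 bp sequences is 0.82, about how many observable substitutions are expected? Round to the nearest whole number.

Invert JC69: p = (3/4)(1 − e^(−4d/3)) = 0.75 × (1 − e^(-1.093333)) = 0.75 × (1 − 0.335098) = 0.498677.
Expected differing sites = pL ≈ 0.498677 × 1774 = 884.652998 ≈ 885.

885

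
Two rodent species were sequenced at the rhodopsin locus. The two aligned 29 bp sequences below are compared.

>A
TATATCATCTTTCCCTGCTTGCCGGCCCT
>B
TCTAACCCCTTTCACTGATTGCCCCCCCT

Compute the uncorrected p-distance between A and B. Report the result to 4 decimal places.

The sequences differ at 8 of 29 positions (sites 2, 5, 7, 8, 14, 18, 24, 25).
p = 8/29 = 0.275862… ≈ 0.2759 (to 4 d.p.).

0.2759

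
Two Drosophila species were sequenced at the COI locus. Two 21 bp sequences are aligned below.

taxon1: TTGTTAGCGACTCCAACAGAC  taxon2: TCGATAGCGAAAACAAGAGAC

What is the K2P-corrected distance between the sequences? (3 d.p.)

0.364

Of 21 sites, 1 differences are transitions and 5 are transversions, so P = 1/21 ≈ 0.047619 and Q = 5/21 ≈ 0.238095.
Under the Kimura two-parameter model, d = −½ ln(1 − 2P − Q) − ¼ ln(1 − 2Q).
1 − 2P − Q = 0.666667, giving −½ ln(0.666667) = 0.202732.
1 − 2Q = 0.52381, giving −¼ ln(0.52381) = 0.161657.
d = 0.202732 + 0.161657 = 0.364389.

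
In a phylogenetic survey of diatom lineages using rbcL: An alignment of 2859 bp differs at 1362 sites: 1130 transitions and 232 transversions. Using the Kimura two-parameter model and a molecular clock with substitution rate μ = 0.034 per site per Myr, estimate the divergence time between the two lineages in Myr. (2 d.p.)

15.75

P = 1130/2859 ≈ 0.395243 and Q = 232/2859 ≈ 0.081147.
Under the Kimura two-parameter model, d = −½ ln(1 − 2P − Q) − ¼ ln(1 − 2Q).
1 − 2P − Q = 0.128367, giving −½ ln(0.128367) = 1.026431.
1 − 2Q = 0.837706, giving −¼ ln(0.837706) = 0.044272.
d = 1.026431 + 0.044272 = 1.070703.
Under a molecular clock d = 2μt, so t = d/(2μ) = 1.070703 / (2 × 0.034) = 15.75 Myr.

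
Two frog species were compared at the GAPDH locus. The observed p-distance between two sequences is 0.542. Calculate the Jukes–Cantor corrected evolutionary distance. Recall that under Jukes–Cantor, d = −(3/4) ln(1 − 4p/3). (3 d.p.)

0.962

d = −(3/4) ln(1 − 4p/3) = −0.75 ln(1 − 0.722667) = −0.75 ln(0.277333)
  = −0.75 × (-1.282536) = 0.961902 substitutions/site.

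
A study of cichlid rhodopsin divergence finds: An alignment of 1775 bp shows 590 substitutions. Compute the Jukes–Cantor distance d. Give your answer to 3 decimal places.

0.439

p = 590/1775 ≈ 0.332394.
d = −(3/4) ln(1 − 4p/3) = −0.75 ln(1 − 0.443192) = −0.75 ln(0.556808)
  = −0.75 × (-0.585535) = 0.439151 substitutions/site.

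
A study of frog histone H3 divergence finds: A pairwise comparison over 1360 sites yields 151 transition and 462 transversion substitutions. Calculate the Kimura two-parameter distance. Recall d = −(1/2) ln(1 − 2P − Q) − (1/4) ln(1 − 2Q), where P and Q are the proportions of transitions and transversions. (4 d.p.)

0.6969

P = 151/1360 ≈ 0.111029 and Q = 462/1360 ≈ 0.339706.
Under the Kimura two-parameter model, d = −½ ln(1 − 2P − Q) − ¼ ln(1 − 2Q).
1 − 2P − Q = 0.438236, giving −½ ln(0.438236) = 0.412499.
1 − 2Q = 0.320588, giving −¼ ln(0.320588) = 0.284400.
d = 0.412499 + 0.284400 = 0.696899.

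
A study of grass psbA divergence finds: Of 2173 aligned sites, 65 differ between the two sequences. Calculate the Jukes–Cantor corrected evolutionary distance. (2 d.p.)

p = 65/2173 ≈ 0.029913.
d = −(3/4) ln(1 − 4p/3) = −0.75 ln(1 − 0.039884) = −0.75 ln(0.960116)
  = −0.75 × (-0.040701) = 0.030526 substitutions/site.

0.03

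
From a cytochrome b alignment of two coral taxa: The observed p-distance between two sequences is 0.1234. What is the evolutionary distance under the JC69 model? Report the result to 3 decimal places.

0.135

d = −(3/4) ln(1 − 4p/3) = −0.75 ln(1 − 0.164533) = −0.75 ln(0.835467)
  = −0.75 × (-0.179764) = 0.134823 substitutions/site.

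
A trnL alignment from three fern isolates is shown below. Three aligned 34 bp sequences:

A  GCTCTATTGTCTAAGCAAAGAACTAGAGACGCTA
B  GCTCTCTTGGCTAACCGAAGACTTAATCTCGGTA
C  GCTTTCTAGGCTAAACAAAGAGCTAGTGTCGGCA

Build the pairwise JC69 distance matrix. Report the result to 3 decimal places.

A–B: 11/34 sites differ → p ≈ 0.323529, d = −0.75 ln(1 − 0.431372) = 0.423397 ≈ 0.423.
A–C: 10/34 sites differ → p ≈ 0.294118, d = −0.75 ln(1 − 0.392157) = 0.373379 ≈ 0.373.
B–C: 9/34 sites differ → p ≈ 0.264706, d = −0.75 ln(1 − 0.352941) = 0.326488 ≈ 0.326.

d(A,B) = 0.423, d(A,C) = 0.373, d(B,C) = 0.326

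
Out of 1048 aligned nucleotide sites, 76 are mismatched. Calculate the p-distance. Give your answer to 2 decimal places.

0.07

p = 76/1048 = 0.072519… ≈ 0.07 (to 2 d.p.).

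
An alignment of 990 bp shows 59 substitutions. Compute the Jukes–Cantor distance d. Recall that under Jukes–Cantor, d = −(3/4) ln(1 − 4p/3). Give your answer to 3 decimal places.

p = 59/990 ≈ 0.059596.
d = −(3/4) ln(1 − 4p/3) = −0.75 ln(1 − 0.079461) = −0.75 ln(0.920539)
  = −0.75 × (-0.082796) = 0.062097 substitutions/site.

0.062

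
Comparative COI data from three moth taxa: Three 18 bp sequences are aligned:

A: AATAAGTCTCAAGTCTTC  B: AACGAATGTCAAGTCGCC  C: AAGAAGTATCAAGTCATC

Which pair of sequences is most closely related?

A–B: 6/18 differ, p = 0.333, d = 0.441.
A–C: 3/18 differ, p = 0.167, d = 0.188.
B–C: 6/18 differ, p = 0.333, d = 0.441.
The smallest distance is between A and C.

A and C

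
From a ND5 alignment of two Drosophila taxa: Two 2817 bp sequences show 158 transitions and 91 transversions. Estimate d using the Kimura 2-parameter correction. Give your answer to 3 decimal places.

0.095

P = 158/2817 ≈ 0.056088 and Q = 91/2817 ≈ 0.032304.
Under the Kimura two-parameter model, d = −½ ln(1 − 2P − Q) − ¼ ln(1 − 2Q).
1 − 2P − Q = 0.85552, giving −½ ln(0.85552) = 0.078023.
1 − 2Q = 0.935392, giving −¼ ln(0.935392) = 0.016697.
d = 0.078023 + 0.016697 = 0.094720.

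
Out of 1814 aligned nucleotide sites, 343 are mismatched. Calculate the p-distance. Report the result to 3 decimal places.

0.189

p = 343/1814 = 0.189084… ≈ 0.189 (to 3 d.p.).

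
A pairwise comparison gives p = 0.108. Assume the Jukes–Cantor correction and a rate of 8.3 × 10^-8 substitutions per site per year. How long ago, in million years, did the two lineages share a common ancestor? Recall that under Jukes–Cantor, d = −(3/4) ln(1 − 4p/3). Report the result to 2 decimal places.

d = −(3/4) ln(1 − 4p/3) = −0.75 ln(1 − 0.144) = −0.75 ln(0.856)
  = −0.75 × (-0.155485) = 0.116614 substitutions/site.
Under a molecular clock d = 2μt, so t = d/(2μ) = 0.116614 / (2 × 8.3 × 10^-8) = 0.70 million years.

0.70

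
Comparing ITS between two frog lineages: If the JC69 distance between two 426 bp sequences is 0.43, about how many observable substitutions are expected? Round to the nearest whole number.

Invert JC69: p = (3/4)(1 − e^(−4d/3)) = 0.75 × (1 − e^(-0.573333)) = 0.75 × (1 − 0.563644) = 0.327267.
Expected differing sites = pL ≈ 0.327267 × 426 = 139.415742 ≈ 139.

139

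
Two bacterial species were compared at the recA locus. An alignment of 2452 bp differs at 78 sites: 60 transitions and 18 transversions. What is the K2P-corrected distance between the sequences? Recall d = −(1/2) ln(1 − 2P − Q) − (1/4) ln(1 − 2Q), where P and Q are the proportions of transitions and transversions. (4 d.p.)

P = 60/2452 ≈ 0.02447 and Q = 18/2452 ≈ 0.007341.
Under the Kimura two-parameter model, d = −½ ln(1 − 2P − Q) − ¼ ln(1 − 2Q).
1 − 2P − Q = 0.943719, giving −½ ln(0.943719) = 0.028963.
1 − 2Q = 0.985318, giving −¼ ln(0.985318) = 0.003698.
d = 0.028963 + 0.003698 = 0.032661.

0.0327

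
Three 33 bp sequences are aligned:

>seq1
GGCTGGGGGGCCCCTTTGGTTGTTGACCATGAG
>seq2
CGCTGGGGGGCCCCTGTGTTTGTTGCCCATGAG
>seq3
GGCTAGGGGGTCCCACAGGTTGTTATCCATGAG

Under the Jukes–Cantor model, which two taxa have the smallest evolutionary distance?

seq1–seq2: 4/33 differ, p = 0.121, d = 0.132.
seq1–seq3: 7/33 differ, p = 0.212, d = 0.249.
seq2–seq3: 9/33 differ, p = 0.273, d = 0.339.
The smallest distance is between seq1 and seq2.

seq1 and seq2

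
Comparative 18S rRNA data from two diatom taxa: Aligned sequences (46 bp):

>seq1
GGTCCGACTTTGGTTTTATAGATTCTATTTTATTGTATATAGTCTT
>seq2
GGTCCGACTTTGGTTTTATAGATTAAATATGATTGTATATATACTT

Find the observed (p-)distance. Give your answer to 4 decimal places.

0.1304

The sequences differ at 6 of 46 positions (sites 25, 26, 29, 31, 42, 43).
p = 6/46 = 0.130434… ≈ 0.1304 (to 4 d.p.).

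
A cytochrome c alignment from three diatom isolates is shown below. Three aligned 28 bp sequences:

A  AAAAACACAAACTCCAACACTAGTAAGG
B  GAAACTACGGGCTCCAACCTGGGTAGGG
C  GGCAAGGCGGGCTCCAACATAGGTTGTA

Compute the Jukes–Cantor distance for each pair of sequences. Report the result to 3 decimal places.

A–B: 11/28 sites differ → p ≈ 0.392857, d = −0.75 ln(1 − 0.523809) = 0.556452 ≈ 0.556.
A–C: 15/28 sites differ → p ≈ 0.535714, d = −0.75 ln(1 − 0.714285) = 0.939570 ≈ 0.940.
B–C: 10/28 sites differ → p ≈ 0.357143, d = −0.75 ln(1 − 0.476191) = 0.484971 ≈ 0.485.

d(A,B) = 0.556, d(A,C) = 0.940, d(B,C) = 0.485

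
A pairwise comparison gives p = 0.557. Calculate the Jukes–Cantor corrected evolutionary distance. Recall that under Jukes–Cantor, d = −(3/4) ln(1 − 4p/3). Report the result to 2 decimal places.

1.02

d = −(3/4) ln(1 − 4p/3) = −0.75 ln(1 − 0.742667) = −0.75 ln(0.257333)
  = −0.75 × (-1.357384) = 1.018038 substitutions/site.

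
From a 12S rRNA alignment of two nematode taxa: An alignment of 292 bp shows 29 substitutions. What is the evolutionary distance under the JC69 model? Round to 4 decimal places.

0.1065

p = 29/292 ≈ 0.099315.
d = −(3/4) ln(1 − 4p/3) = −0.75 ln(1 − 0.13242) = −0.75 ln(0.86758)
  = −0.75 × (-0.142048) = 0.106536 substitutions/site.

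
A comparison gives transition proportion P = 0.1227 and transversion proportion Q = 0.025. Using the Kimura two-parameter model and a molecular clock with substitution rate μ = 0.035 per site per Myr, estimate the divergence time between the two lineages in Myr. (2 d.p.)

Under the Kimura two-parameter model, d = −½ ln(1 − 2P − Q) − ¼ ln(1 − 2Q).
1 − 2P − Q = 0.7296, giving −½ ln(0.7296) = 0.157629.
1 − 2Q = 0.95, giving −¼ ln(0.95) = 0.012823.
d = 0.157629 + 0.012823 = 0.170452.
Under a molecular clock d = 2μt, so t = d/(2μ) = 0.170452 / (2 × 0.035) = 2.44 Myr.

2.44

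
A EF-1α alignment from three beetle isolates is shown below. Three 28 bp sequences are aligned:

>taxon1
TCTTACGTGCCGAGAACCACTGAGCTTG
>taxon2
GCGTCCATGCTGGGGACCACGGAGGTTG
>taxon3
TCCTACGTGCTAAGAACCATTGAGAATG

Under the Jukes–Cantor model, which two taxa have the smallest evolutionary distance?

taxon1–taxon2: 9/28 differ, p = 0.321, d = 0.420.
taxon1–taxon3: 6/28 differ, p = 0.214, d = 0.252.
taxon2–taxon3: 11/28 differ, p = 0.393, d = 0.556.
The smallest distance is between taxon1 and taxon3.

taxon1 and taxon3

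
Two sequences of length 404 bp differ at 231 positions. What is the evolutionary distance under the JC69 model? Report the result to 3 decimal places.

1.078

p = 231/404 ≈ 0.571782.
d = −(3/4) ln(1 − 4p/3) = −0.75 ln(1 − 0.762376) = −0.75 ln(0.237624)
  = −0.75 × (-1.437066) = 1.077800 substitutions/site.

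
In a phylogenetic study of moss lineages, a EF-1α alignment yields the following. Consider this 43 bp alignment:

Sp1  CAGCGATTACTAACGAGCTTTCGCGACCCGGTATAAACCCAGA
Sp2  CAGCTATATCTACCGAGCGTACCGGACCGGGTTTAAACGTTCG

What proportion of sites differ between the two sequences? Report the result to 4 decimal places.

0.3488

The sequences differ at 15 of 43 positions.
p = 15/43 = 0.348837… ≈ 0.3488 (to 4 d.p.).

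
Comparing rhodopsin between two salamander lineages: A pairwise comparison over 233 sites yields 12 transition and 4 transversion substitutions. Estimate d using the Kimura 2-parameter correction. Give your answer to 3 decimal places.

P = 12/233 ≈ 0.051502 and Q = 4/233 ≈ 0.017167.
Under the Kimura two-parameter model, d = −½ ln(1 − 2P − Q) − ¼ ln(1 − 2Q).
1 − 2P − Q = 0.879829, giving −½ ln(0.879829) = 0.064014.
1 − 2Q = 0.965666, giving −¼ ln(0.965666) = 0.008734.
d = 0.064014 + 0.008734 = 0.072748.

0.073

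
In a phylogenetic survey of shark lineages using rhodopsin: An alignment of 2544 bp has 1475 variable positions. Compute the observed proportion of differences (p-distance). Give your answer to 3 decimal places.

p = 1475/2544 = 0.579795… ≈ 0.580 (to 3 d.p.).

0.580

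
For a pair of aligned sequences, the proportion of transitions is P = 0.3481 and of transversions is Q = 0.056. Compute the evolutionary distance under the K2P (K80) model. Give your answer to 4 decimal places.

Under the Kimura two-parameter model, d = −½ ln(1 − 2P − Q) − ¼ ln(1 − 2Q).
1 − 2P − Q = 0.2478, giving −½ ln(0.2478) = 0.697567.
1 − 2Q = 0.888, giving −¼ ln(0.888) = 0.029696.
d = 0.697567 + 0.029696 = 0.727263.

0.7273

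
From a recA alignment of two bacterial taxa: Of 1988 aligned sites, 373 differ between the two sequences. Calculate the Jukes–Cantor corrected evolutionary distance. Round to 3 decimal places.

p = 373/1988 ≈ 0.187626.
d = −(3/4) ln(1 − 4p/3) = −0.75 ln(1 − 0.250168) = −0.75 ln(0.749832)
  = −0.75 × (-0.287906) = 0.215930 substitutions/site.

0.216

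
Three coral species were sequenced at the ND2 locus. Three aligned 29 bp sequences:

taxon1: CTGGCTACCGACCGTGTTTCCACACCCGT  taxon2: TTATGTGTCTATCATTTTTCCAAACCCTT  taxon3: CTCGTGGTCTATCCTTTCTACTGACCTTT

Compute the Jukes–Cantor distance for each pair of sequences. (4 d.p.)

d(taxon1,taxon2) = 0.6018, d(taxon1,taxon3) = 0.8776, d(taxon2,taxon3) = 0.5285

taxon1–taxon2: 12/29 sites differ → p ≈ 0.413793, d = −0.75 ln(1 − 0.551724) = 0.601760 ≈ 0.6018.
taxon1–taxon3: 15/29 sites differ → p ≈ 0.517241, d = −0.75 ln(1 − 0.689655) = 0.877553 ≈ 0.8776.
taxon2–taxon3: 11/29 sites differ → p ≈ 0.37931, d = −0.75 ln(1 − 0.505747) = 0.528531 ≈ 0.5285.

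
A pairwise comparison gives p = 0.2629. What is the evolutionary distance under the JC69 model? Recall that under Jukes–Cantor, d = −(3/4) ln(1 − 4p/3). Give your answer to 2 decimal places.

d = −(3/4) ln(1 − 4p/3) = −0.75 ln(1 − 0.350533) = −0.75 ln(0.649467)
  = −0.75 × (-0.431603) = 0.323702 substitutions/site.

0.32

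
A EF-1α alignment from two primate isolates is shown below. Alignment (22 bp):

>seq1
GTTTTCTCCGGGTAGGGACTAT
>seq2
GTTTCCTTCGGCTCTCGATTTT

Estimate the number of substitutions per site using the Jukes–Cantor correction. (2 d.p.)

0.50

The sequences differ at 8 of 22 sites (5, 8, 12, 14, 15, 16, 19, 21), so p = 8/22 ≈ 0.363636.
d = −(3/4) ln(1 − 4p/3) = −0.75 ln(1 − 0.484848) = −0.75 ln(0.515152)
  = −0.75 × (-0.663293) = 0.497470 substitutions/site.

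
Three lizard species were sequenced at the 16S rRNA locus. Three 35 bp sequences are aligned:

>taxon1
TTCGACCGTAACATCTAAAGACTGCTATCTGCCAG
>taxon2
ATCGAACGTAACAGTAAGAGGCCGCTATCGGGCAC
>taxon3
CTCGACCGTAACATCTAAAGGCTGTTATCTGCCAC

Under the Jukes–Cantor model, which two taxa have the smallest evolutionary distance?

taxon1 and taxon3

taxon1–taxon2: 11/35 differ, p = 0.314, d = 0.407.
taxon1–taxon3: 4/35 differ, p = 0.114, d = 0.124.
taxon2–taxon3: 10/35 differ, p = 0.286, d = 0.360.
The smallest distance is between taxon1 and taxon3.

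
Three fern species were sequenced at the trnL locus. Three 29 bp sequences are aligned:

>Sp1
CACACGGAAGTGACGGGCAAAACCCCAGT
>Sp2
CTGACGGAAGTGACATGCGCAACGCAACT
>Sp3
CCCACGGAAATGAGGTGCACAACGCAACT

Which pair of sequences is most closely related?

Sp2 and Sp3

Sp1–Sp2: 9/29 differ, p = 0.310, d = 0.401.
Sp1–Sp3: 8/29 differ, p = 0.276, d = 0.344.
Sp2–Sp3: 6/29 differ, p = 0.207, d = 0.242.
The smallest distance is between Sp2 and Sp3.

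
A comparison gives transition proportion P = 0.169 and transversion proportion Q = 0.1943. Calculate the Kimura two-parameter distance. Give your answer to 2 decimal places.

Under the Kimura two-parameter model, d = −½ ln(1 − 2P − Q) − ¼ ln(1 − 2Q).
1 − 2P − Q = 0.4677, giving −½ ln(0.4677) = 0.379964.
1 − 2Q = 0.6114, giving −¼ ln(0.6114) = 0.123001.
d = 0.379964 + 0.123001 = 0.502965.

0.50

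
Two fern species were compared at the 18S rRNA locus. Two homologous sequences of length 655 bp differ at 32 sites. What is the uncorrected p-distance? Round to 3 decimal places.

0.049

p = 32/655 = 0.048854… ≈ 0.049 (to 3 d.p.).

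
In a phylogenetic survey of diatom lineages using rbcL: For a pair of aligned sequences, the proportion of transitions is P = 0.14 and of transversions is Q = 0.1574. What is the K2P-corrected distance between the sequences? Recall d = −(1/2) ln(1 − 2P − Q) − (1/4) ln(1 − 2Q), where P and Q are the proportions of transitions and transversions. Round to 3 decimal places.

Under the Kimura two-parameter model, d = −½ ln(1 − 2P − Q) − ¼ ln(1 − 2Q).
1 − 2P − Q = 0.5626, giving −½ ln(0.5626) = 0.287593.
1 − 2Q = 0.6852, giving −¼ ln(0.6852) = 0.094511.
d = 0.287593 + 0.094511 = 0.382104.

0.382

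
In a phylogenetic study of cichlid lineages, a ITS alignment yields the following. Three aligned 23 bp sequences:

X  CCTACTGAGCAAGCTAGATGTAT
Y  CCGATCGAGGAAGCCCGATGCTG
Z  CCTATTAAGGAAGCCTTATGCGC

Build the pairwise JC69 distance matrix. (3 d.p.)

d(X,Y) = 0.553, d(X,Z) = 0.553, d(Y,Z) = 0.390

X–Y: 9/23 sites differ → p ≈ 0.391304, d = −0.75 ln(1 − 0.521739) = 0.553199 ≈ 0.553.
X–Z: 9/23 sites differ → p ≈ 0.391304, d = −0.75 ln(1 − 0.521739) = 0.553199 ≈ 0.553.
Y–Z: 7/23 sites differ → p ≈ 0.304348, d = −0.75 ln(1 − 0.405797) = 0.390401 ≈ 0.390.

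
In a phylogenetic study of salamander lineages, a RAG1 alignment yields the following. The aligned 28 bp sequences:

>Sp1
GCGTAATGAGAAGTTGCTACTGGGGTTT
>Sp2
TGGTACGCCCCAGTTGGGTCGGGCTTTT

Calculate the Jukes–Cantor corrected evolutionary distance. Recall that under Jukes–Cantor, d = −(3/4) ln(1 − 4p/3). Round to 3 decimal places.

The sequences differ at 14 of 28 sites, so p = 14/28 = 0.5.
d = −(3/4) ln(1 − 4p/3) = −0.75 ln(1 − 0.666667) = −0.75 ln(0.333333)
  = −0.75 × (-1.098613) = 0.823960 substitutions/site.

0.824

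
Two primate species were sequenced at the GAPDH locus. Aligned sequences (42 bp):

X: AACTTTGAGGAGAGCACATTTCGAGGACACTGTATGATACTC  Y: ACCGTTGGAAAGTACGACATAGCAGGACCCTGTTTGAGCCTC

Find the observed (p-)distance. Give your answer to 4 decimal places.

The sequences differ at 18 of 42 positions.
p = 18/42 = 0.428571… ≈ 0.4286 (to 4 d.p.).

0.4286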